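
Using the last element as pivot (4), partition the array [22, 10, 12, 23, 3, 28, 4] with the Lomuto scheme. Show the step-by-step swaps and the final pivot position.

Lomuto partition with pivot = 4:

Initial array: [22, 10, 12, 23, 3, 28, 4]

arr[0]=22 > 4: no swap
arr[1]=10 > 4: no swap
arr[2]=12 > 4: no swap
arr[3]=23 > 4: no swap
arr[4]=3 <= 4: swap with position 0, array becomes [3, 10, 12, 23, 22, 28, 4]
arr[5]=28 > 4: no swap

Place pivot at position 1: [3, 4, 12, 23, 22, 28, 10]
Pivot position: 1

After partitioning with pivot 4, the array becomes [3, 4, 12, 23, 22, 28, 10]. The pivot is placed at index 1. All elements to the left of the pivot are <= 4, and all elements to the right are > 4.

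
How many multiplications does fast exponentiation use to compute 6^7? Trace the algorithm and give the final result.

Computing 6^7 by squaring (build up from 6^1; each line after the first costs one multiplication):

6^1 = 6
6^2 = (6^1)^2 = 6^2 = 36
6^3 = 6 * 6^2 = 6 * 36 = 216
6^6 = (6^3)^2 = 216^2 = 46656
6^7 = 6 * 6^6 = 6 * 46656 = 279936

Result: 279936
Multiplications needed: 4 (4 lines after 6^1)

6^7 = 279936. Using exponentiation by squaring, this requires 4 multiplications. The key idea: if the exponent is even, square the half-power; if odd, multiply by the base once.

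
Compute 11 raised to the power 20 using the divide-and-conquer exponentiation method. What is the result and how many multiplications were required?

Computing 11^20 by squaring (build up from 11^1; each line after the first costs one multiplication):

11^1 = 11
11^2 = (11^1)^2 = 11^2 = 121
11^4 = (11^2)^2 = 121^2 = 14641
11^5 = 11 * 11^4 = 11 * 14641 = 161051
11^10 = (11^5)^2 = 161051^2 = 25937424601
11^20 = (11^10)^2 = 25937424601^2 = 672749994932560009201

Result: 672749994932560009201
Multiplications needed: 5 (5 lines after 11^1)

11^20 = 672749994932560009201. Using exponentiation by squaring, this requires 5 multiplications. The key idea: if the exponent is even, square the half-power; if odd, multiply by the base once.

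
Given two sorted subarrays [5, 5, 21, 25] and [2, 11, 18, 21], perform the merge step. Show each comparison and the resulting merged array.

Merging process:

Compare 5 vs 2: take 2 from right. Merged: [2]
Compare 5 vs 11: take 5 from left. Merged: [2, 5]
Compare 5 vs 11: take 5 from left. Merged: [2, 5, 5]
Compare 21 vs 11: take 11 from right. Merged: [2, 5, 5, 11]
Compare 21 vs 18: take 18 from right. Merged: [2, 5, 5, 11, 18]
Compare 21 vs 21: take 21 from left. Merged: [2, 5, 5, 11, 18, 21]
Compare 25 vs 21: take 21 from right. Merged: [2, 5, 5, 11, 18, 21, 21]
Append remaining from left: [25]. Merged: [2, 5, 5, 11, 18, 21, 21, 25]

Final merged array: [2, 5, 5, 11, 18, 21, 21, 25]
Total comparisons: 7

The merged array is [2, 5, 5, 11, 18, 21, 21, 25], requiring 7 comparisons. The merge step runs in O(n) time where n is the total number of elements.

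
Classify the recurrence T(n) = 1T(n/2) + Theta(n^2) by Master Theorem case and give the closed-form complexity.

Master Theorem for T(n) = 1T(n/2) + O(n^2):

a = 1, b = 2, c = 2
log_b(a) = log_2(1) = 0.0000

Case 3: c = 2 > log_2(1) = 0.0000
T(n) = O(n^2) = O(n^2)

For T(n) = 1T(n/2) + O(n^2): log_2(1) = 0.0000. This is Case 3 of the Master Theorem (c > log_b(a), work dominated by root), giving O(n^2).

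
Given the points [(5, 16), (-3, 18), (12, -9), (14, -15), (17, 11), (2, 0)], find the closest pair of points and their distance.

Computing all pairwise distances among 6 points:

d((5, 16), (-3, 18)) = 8.2462
d((5, 16), (12, -9)) = 25.9615
d((5, 16), (14, -15)) = 32.28
d((5, 16), (17, 11)) = 13.0
d((5, 16), (2, 0)) = 16.2788
d((-3, 18), (12, -9)) = 30.8869
d((-3, 18), (14, -15)) = 37.1214
d((-3, 18), (17, 11)) = 21.1896
d((-3, 18), (2, 0)) = 18.6815
d((12, -9), (14, -15)) = 6.3246 <-- minimum
d((12, -9), (17, 11)) = 20.6155
d((12, -9), (2, 0)) = 13.4536
d((14, -15), (17, 11)) = 26.1725
d((14, -15), (2, 0)) = 19.2094
d((17, 11), (2, 0)) = 18.6011

Closest pair: (12, -9) and (14, -15) with distance 6.3246

The closest pair is (12, -9) and (14, -15) with Euclidean distance 6.3246. For 6 points, brute-force pairwise comparison is shown above. For large n, the divide-and-conquer algorithm (sort by x, recurse on halves, check the dividing strip) achieves O(n log n).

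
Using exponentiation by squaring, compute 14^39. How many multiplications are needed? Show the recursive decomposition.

Computing 14^39 by squaring (build up from 14^1; each line after the first costs one multiplication):

14^1 = 14
14^2 = (14^1)^2 = 14^2 = 196
14^4 = (14^2)^2 = 196^2 = 38416
14^8 = (14^4)^2 = 38416^2 = 1475789056
14^9 = 14 * 14^8 = 14 * 1475789056 = 20661046784
14^18 = (14^9)^2 = 20661046784^2 = 426878854210636742656
14^19 = 14 * 14^18 = 14 * 426878854210636742656 = 5976303958948914397184
14^38 = (14^19)^2 = 5976303958948914397184^2 = 35716209009748467500288285041727074107129856
14^39 = 14 * 14^38 = 14 * 35716209009748467500288285041727074107129856 = 500026926136478545004035990584179037499817984

Result: 500026926136478545004035990584179037499817984
Multiplications needed: 8 (8 lines after 14^1)

14^39 = 500026926136478545004035990584179037499817984. Using exponentiation by squaring, this requires 8 multiplications. The key idea: if the exponent is even, square the half-power; if odd, multiply by the base once.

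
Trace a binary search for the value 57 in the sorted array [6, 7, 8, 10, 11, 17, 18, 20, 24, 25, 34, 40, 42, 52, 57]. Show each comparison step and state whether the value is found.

Binary search for 57 in [6, 7, 8, 10, 11, 17, 18, 20, 24, 25, 34, 40, 42, 52, 57]:

lo=0, hi=14, mid=7, arr[mid]=20 -> 20 < 57, search right half
lo=8, hi=14, mid=11, arr[mid]=40 -> 40 < 57, search right half
lo=12, hi=14, mid=13, arr[mid]=52 -> 52 < 57, search right half
lo=14, hi=14, mid=14, arr[mid]=57 -> Found target at index 14!

Binary search finds 57 at index 14 after 4 comparisons. The search repeatedly halves the search space by comparing with the middle element.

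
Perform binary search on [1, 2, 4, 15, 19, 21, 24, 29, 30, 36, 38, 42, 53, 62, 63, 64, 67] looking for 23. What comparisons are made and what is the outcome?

Binary search for 23 in [1, 2, 4, 15, 19, 21, 24, 29, 30, 36, 38, 42, 53, 62, 63, 64, 67]:

lo=0, hi=16, mid=8, arr[mid]=30 -> 30 > 23, search left half
lo=0, hi=7, mid=3, arr[mid]=15 -> 15 < 23, search right half
lo=4, hi=7, mid=5, arr[mid]=21 -> 21 < 23, search right half
lo=6, hi=7, mid=6, arr[mid]=24 -> 24 > 23, search left half
lo=6 > hi=5, target 23 not found

Binary search determines that 23 is not in the array after 4 comparisons. The search space was exhausted without finding the target.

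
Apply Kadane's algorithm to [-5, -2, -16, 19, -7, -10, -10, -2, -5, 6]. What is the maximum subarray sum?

Using Kadane's algorithm on [-5, -2, -16, 19, -7, -10, -10, -2, -5, 6]:

Scanning through the array:
Position 1 (value -2): max_ending_here = -2, max_so_far = -2
Position 2 (value -16): max_ending_here = -16, max_so_far = -2
Position 3 (value 19): max_ending_here = 19, max_so_far = 19
Position 4 (value -7): max_ending_here = 12, max_so_far = 19
Position 5 (value -10): max_ending_here = 2, max_so_far = 19
Position 6 (value -10): max_ending_here = -8, max_so_far = 19
Position 7 (value -2): max_ending_here = -2, max_so_far = 19
Position 8 (value -5): max_ending_here = -5, max_so_far = 19
Position 9 (value 6): max_ending_here = 6, max_so_far = 19

Maximum subarray: [19]
Maximum sum: 19

The maximum subarray is [19] with sum 19. This subarray runs from index 3 to index 3.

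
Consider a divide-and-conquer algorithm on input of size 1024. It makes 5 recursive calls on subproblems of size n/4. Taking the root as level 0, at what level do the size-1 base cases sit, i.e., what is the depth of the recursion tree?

For divide and conquer with division factor 4:

Problem sizes at each level:
Level 0: 1024
Level 1: 256
Level 2: 64
Level 3: 16
Level 4: 4
Level 5: 1

The root is level 0 and the size-1 base case is level 5 (the tree spans levels 0 through 5, i.e. 6 levels counting the root), so the depth is the number of divisions: log_4(1024) = 5

The recursion tree depth is log_4(1024) = 5. At each level, the problem size is divided by 4, so it takes 5 divisions to reduce to a base case of size 1. The algorithm makes 5 recursive calls at each level.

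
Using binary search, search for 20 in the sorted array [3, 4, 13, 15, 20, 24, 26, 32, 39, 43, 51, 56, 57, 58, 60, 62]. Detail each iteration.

Binary search for 20 in [3, 4, 13, 15, 20, 24, 26, 32, 39, 43, 51, 56, 57, 58, 60, 62]:

lo=0, hi=15, mid=7, arr[mid]=32 -> 32 > 20, search left half
lo=0, hi=6, mid=3, arr[mid]=15 -> 15 < 20, search right half
lo=4, hi=6, mid=5, arr[mid]=24 -> 24 > 20, search left half
lo=4, hi=4, mid=4, arr[mid]=20 -> Found target at index 4!

Binary search finds 20 at index 4 after 4 comparisons. The search repeatedly halves the search space by comparing with the middle element.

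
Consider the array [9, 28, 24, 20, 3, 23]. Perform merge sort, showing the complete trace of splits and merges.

Merge sort trace:

Split: [9, 28, 24, 20, 3, 23] -> [9, 28, 24] and [20, 3, 23]
  Split: [9, 28, 24] -> [9] and [28, 24]
    Split: [28, 24] -> [28] and [24]
    Merge: [28] + [24] -> [24, 28]
  Merge: [9] + [24, 28] -> [9, 24, 28]
  Split: [20, 3, 23] -> [20] and [3, 23]
    Split: [3, 23] -> [3] and [23]
    Merge: [3] + [23] -> [3, 23]
  Merge: [20] + [3, 23] -> [3, 20, 23]
Merge: [9, 24, 28] + [3, 20, 23] -> [3, 9, 20, 23, 24, 28]

Final sorted array: [3, 9, 20, 23, 24, 28]

The merge sort proceeds by recursively splitting the array and merging sorted halves.
After all merges, the sorted array is [3, 9, 20, 23, 24, 28].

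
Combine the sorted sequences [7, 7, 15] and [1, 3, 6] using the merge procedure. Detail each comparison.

Merging process:

Compare 7 vs 1: take 1 from right. Merged: [1]
Compare 7 vs 3: take 3 from right. Merged: [1, 3]
Compare 7 vs 6: take 6 from right. Merged: [1, 3, 6]
Append remaining from left: [7, 7, 15]. Merged: [1, 3, 6, 7, 7, 15]

Final merged array: [1, 3, 6, 7, 7, 15]
Total comparisons: 3

The merged array is [1, 3, 6, 7, 7, 15], requiring 3 comparisons. The merge step runs in O(n) time where n is the total number of elements.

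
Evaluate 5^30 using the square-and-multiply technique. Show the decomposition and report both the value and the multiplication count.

Computing 5^30 by squaring (build up from 5^1; each line after the first costs one multiplication):

5^1 = 5
5^2 = (5^1)^2 = 5^2 = 25
5^3 = 5 * 5^2 = 5 * 25 = 125
5^6 = (5^3)^2 = 125^2 = 15625
5^7 = 5 * 5^6 = 5 * 15625 = 78125
5^14 = (5^7)^2 = 78125^2 = 6103515625
5^15 = 5 * 5^14 = 5 * 6103515625 = 30517578125
5^30 = (5^15)^2 = 30517578125^2 = 931322574615478515625

Result: 931322574615478515625
Multiplications needed: 7 (7 lines after 5^1)

5^30 = 931322574615478515625. Using exponentiation by squaring, this requires 7 multiplications. The key idea: if the exponent is even, square the half-power; if odd, multiply by the base once.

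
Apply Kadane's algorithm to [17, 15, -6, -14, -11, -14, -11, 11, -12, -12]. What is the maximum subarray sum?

Using Kadane's algorithm on [17, 15, -6, -14, -11, -14, -11, 11, -12, -12]:

Scanning through the array:
Position 1 (value 15): max_ending_here = 32, max_so_far = 32
Position 2 (value -6): max_ending_here = 26, max_so_far = 32
Position 3 (value -14): max_ending_here = 12, max_so_far = 32
Position 4 (value -11): max_ending_here = 1, max_so_far = 32
Position 5 (value -14): max_ending_here = -13, max_so_far = 32
Position 6 (value -11): max_ending_here = -11, max_so_far = 32
Position 7 (value 11): max_ending_here = 11, max_so_far = 32
Position 8 (value -12): max_ending_here = -1, max_so_far = 32
Position 9 (value -12): max_ending_here = -12, max_so_far = 32

Maximum subarray: [17, 15]
Maximum sum: 32

The maximum subarray is [17, 15] with sum 32. This subarray runs from index 0 to index 1.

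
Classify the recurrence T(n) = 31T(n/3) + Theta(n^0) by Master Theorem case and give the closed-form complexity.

Master Theorem for T(n) = 31T(n/3) + O(n^0):

a = 31, b = 3, c = 0
log_b(a) = log_3(31) = 3.1257

Case 1: c = 0 < log_3(31) = 3.1257
T(n) = O(n^(log_3 31))

For T(n) = 31T(n/3) + O(n^0): log_3(31) = 3.1257. This is Case 1 of the Master Theorem (c < log_b(a), work dominated by leaves), giving O(n^(log_3 31)).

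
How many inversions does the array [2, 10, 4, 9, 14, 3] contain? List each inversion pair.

Finding inversions in [2, 10, 4, 9, 14, 3]:

(1, 2): arr[1]=10 > arr[2]=4
(1, 3): arr[1]=10 > arr[3]=9
(1, 5): arr[1]=10 > arr[5]=3
(2, 5): arr[2]=4 > arr[5]=3
(3, 5): arr[3]=9 > arr[5]=3
(4, 5): arr[4]=14 > arr[5]=3

Total inversions: 6

The array has 6 inversion(s): (1,2), (1,3), (1,5), (2,5), (3,5), (4,5). Each pair (i,j) satisfies i < j and arr[i] > arr[j].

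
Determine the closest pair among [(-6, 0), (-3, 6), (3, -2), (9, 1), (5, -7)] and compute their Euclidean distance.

Computing all pairwise distances among 5 points:

d((-6, 0), (-3, 6)) = 6.7082
d((-6, 0), (3, -2)) = 9.2195
d((-6, 0), (9, 1)) = 15.0333
d((-6, 0), (5, -7)) = 13.0384
d((-3, 6), (3, -2)) = 10.0
d((-3, 6), (9, 1)) = 13.0
d((-3, 6), (5, -7)) = 15.2643
d((3, -2), (9, 1)) = 6.7082
d((3, -2), (5, -7)) = 5.3852 <-- minimum
d((9, 1), (5, -7)) = 8.9443

Closest pair: (3, -2) and (5, -7) with distance 5.3852

The closest pair is (3, -2) and (5, -7) with Euclidean distance 5.3852. For 5 points, brute-force pairwise comparison is shown above. For large n, the divide-and-conquer algorithm (sort by x, recurse on halves, check the dividing strip) achieves O(n log n).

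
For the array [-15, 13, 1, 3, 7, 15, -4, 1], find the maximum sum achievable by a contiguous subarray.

Using Kadane's algorithm on [-15, 13, 1, 3, 7, 15, -4, 1]:

Scanning through the array:
Position 1 (value 13): max_ending_here = 13, max_so_far = 13
Position 2 (value 1): max_ending_here = 14, max_so_far = 14
Position 3 (value 3): max_ending_here = 17, max_so_far = 17
Position 4 (value 7): max_ending_here = 24, max_so_far = 24
Position 5 (value 15): max_ending_here = 39, max_so_far = 39
Position 6 (value -4): max_ending_here = 35, max_so_far = 39
Position 7 (value 1): max_ending_here = 36, max_so_far = 39

Maximum subarray: [13, 1, 3, 7, 15]
Maximum sum: 39

The maximum subarray is [13, 1, 3, 7, 15] with sum 39. This subarray runs from index 1 to index 5.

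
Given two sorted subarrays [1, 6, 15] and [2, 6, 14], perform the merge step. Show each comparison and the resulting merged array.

Merging process:

Compare 1 vs 2: take 1 from left. Merged: [1]
Compare 6 vs 2: take 2 from right. Merged: [1, 2]
Compare 6 vs 6: take 6 from left. Merged: [1, 2, 6]
Compare 15 vs 6: take 6 from right. Merged: [1, 2, 6, 6]
Compare 15 vs 14: take 14 from right. Merged: [1, 2, 6, 6, 14]
Append remaining from left: [15]. Merged: [1, 2, 6, 6, 14, 15]

Final merged array: [1, 2, 6, 6, 14, 15]
Total comparisons: 5

The merged array is [1, 2, 6, 6, 14, 15], requiring 5 comparisons. The merge step runs in O(n) time where n is the total number of elements.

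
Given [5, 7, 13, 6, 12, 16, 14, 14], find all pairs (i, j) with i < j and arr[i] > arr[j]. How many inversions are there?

Finding inversions in [5, 7, 13, 6, 12, 16, 14, 14]:

(1, 3): arr[1]=7 > arr[3]=6
(2, 3): arr[2]=13 > arr[3]=6
(2, 4): arr[2]=13 > arr[4]=12
(5, 6): arr[5]=16 > arr[6]=14
(5, 7): arr[5]=16 > arr[7]=14

Total inversions: 5

The array has 5 inversion(s): (1,3), (2,3), (2,4), (5,6), (5,7). Each pair (i,j) satisfies i < j and arr[i] > arr[j].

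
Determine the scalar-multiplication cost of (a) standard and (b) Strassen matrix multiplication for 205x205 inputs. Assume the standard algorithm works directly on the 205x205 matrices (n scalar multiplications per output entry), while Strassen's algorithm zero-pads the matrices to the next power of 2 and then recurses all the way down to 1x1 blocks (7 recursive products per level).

Matrix multiplication for 205x205 matrices:

Strassen's algorithm requires power-of-2 dimensions. Pad 205x205 to 256x256 (next power of 2).

Standard algorithm: 205^3 = 8615125 multiplications
Strassen's algorithm: 7^(log2(256)) = 7^8 = 5764801 multiplications
Savings: 8615125 - 5764801 = 2850324 multiplications

Standard: 8615125 multiplications (205^3). Strassen: 5764801 multiplications (7^8, after padding to 256x256). Strassen reduces 8 recursive multiplications to 7 at each level.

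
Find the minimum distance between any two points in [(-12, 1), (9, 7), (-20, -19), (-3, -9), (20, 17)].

Computing all pairwise distances among 5 points:

d((-12, 1), (9, 7)) = 21.8403
d((-12, 1), (-20, -19)) = 21.5407
d((-12, 1), (-3, -9)) = 13.4536 <-- minimum
d((-12, 1), (20, 17)) = 35.7771
d((9, 7), (-20, -19)) = 38.9487
d((9, 7), (-3, -9)) = 20.0
d((9, 7), (20, 17)) = 14.8661
d((-20, -19), (-3, -9)) = 19.7231
d((-20, -19), (20, 17)) = 53.8145
d((-3, -9), (20, 17)) = 34.7131

Closest pair: (-12, 1) and (-3, -9) with distance 13.4536

The closest pair is (-12, 1) and (-3, -9) with Euclidean distance 13.4536. For 5 points, brute-force pairwise comparison is shown above. For large n, the divide-and-conquer algorithm (sort by x, recurse on halves, check the dividing strip) achieves O(n log n).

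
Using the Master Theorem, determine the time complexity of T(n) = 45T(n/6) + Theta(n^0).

Master Theorem for T(n) = 45T(n/6) + O(n^0):

a = 45, b = 6, c = 0
log_b(a) = log_6(45) = 2.1245

Case 1: c = 0 < log_6(45) = 2.1245
T(n) = O(n^(log_6 45))

For T(n) = 45T(n/6) + O(n^0): log_6(45) = 2.1245. This is Case 1 of the Master Theorem (c < log_b(a), work dominated by leaves), giving O(n^(log_6 45)).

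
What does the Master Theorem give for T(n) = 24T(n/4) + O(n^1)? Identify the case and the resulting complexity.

Master Theorem for T(n) = 24T(n/4) + O(n^1):

a = 24, b = 4, c = 1
log_b(a) = log_4(24) = 2.2925

Case 1: c = 1 < log_4(24) = 2.2925
T(n) = O(n^(log_4 24))

For T(n) = 24T(n/4) + O(n^1): log_4(24) = 2.2925. This is Case 1 of the Master Theorem (c < log_b(a), work dominated by leaves), giving O(n^(log_4 24)).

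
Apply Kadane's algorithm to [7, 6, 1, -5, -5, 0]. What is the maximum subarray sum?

Using Kadane's algorithm on [7, 6, 1, -5, -5, 0]:

Scanning through the array:
Position 1 (value 6): max_ending_here = 13, max_so_far = 13
Position 2 (value 1): max_ending_here = 14, max_so_far = 14
Position 3 (value -5): max_ending_here = 9, max_so_far = 14
Position 4 (value -5): max_ending_here = 4, max_so_far = 14
Position 5 (value 0): max_ending_here = 4, max_so_far = 14

Maximum subarray: [7, 6, 1]
Maximum sum: 14

The maximum subarray is [7, 6, 1] with sum 14. This subarray runs from index 0 to index 2.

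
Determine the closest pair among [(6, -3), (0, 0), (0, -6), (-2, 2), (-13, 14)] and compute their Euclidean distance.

Computing all pairwise distances among 5 points:

d((6, -3), (0, 0)) = 6.7082
d((6, -3), (0, -6)) = 6.7082
d((6, -3), (-2, 2)) = 9.434
d((6, -3), (-13, 14)) = 25.4951
d((0, 0), (0, -6)) = 6.0
d((0, 0), (-2, 2)) = 2.8284 <-- minimum
d((0, 0), (-13, 14)) = 19.105
d((0, -6), (-2, 2)) = 8.2462
d((0, -6), (-13, 14)) = 23.8537
d((-2, 2), (-13, 14)) = 16.2788

Closest pair: (0, 0) and (-2, 2) with distance 2.8284

The closest pair is (0, 0) and (-2, 2) with Euclidean distance 2.8284. For 5 points, brute-force pairwise comparison is shown above. For large n, the divide-and-conquer algorithm (sort by x, recurse on halves, check the dividing strip) achieves O(n log n).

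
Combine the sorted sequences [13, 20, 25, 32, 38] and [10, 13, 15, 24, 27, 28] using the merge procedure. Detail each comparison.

Merging process:

Compare 13 vs 10: take 10 from right. Merged: [10]
Compare 13 vs 13: take 13 from left. Merged: [10, 13]
Compare 20 vs 13: take 13 from right. Merged: [10, 13, 13]
Compare 20 vs 15: take 15 from right. Merged: [10, 13, 13, 15]
Compare 20 vs 24: take 20 from left. Merged: [10, 13, 13, 15, 20]
Compare 25 vs 24: take 24 from right. Merged: [10, 13, 13, 15, 20, 24]
Compare 25 vs 27: take 25 from left. Merged: [10, 13, 13, 15, 20, 24, 25]
Compare 32 vs 27: take 27 from right. Merged: [10, 13, 13, 15, 20, 24, 25, 27]
Compare 32 vs 28: take 28 from right. Merged: [10, 13, 13, 15, 20, 24, 25, 27, 28]
Append remaining from left: [32, 38]. Merged: [10, 13, 13, 15, 20, 24, 25, 27, 28, 32, 38]

Final merged array: [10, 13, 13, 15, 20, 24, 25, 27, 28, 32, 38]
Total comparisons: 9

The merged array is [10, 13, 13, 15, 20, 24, 25, 27, 28, 32, 38], requiring 9 comparisons. The merge step runs in O(n) time where n is the total number of elements.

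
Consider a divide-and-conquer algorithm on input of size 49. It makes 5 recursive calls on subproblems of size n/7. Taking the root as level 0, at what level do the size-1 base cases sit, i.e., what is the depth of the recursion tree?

For divide and conquer with division factor 7:

Problem sizes at each level:
Level 0: 49
Level 1: 7
Level 2: 1

The root is level 0 and the size-1 base case is level 2 (the tree spans levels 0 through 2, i.e. 3 levels counting the root), so the depth is the number of divisions: log_7(49) = 2

The recursion tree depth is log_7(49) = 2. At each level, the problem size is divided by 7, so it takes 2 divisions to reduce to a base case of size 1. The algorithm makes 5 recursive calls at each level.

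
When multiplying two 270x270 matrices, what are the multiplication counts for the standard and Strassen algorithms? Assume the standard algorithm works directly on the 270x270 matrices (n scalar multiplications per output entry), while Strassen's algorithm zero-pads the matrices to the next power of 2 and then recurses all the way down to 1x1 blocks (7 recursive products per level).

Matrix multiplication for 270x270 matrices:

Strassen's algorithm requires power-of-2 dimensions. Pad 270x270 to 512x512 (next power of 2).

Standard algorithm: 270^3 = 19683000 multiplications
Strassen's algorithm: 7^(log2(512)) = 7^9 = 40353607 multiplications
Difference: 19683000 - 40353607 = -20670607 (Strassen uses MORE here due to padding overhead — for small or just-over-power-of-2 n, padding can outweigh the per-level savings)

Standard: 19683000 multiplications (270^3). Strassen: 40353607 multiplications (7^9, after padding to 512x512). Strassen reduces 8 recursive multiplications to 7 at each level.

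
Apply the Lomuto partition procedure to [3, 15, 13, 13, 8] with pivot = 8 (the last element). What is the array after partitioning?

Lomuto partition with pivot = 8:

Initial array: [3, 15, 13, 13, 8]

arr[0]=3 <= 8: swap with position 0, array becomes [3, 15, 13, 13, 8]
arr[1]=15 > 8: no swap
arr[2]=13 > 8: no swap
arr[3]=13 > 8: no swap

Place pivot at position 1: [3, 8, 13, 13, 15]
Pivot position: 1

After partitioning with pivot 8, the array becomes [3, 8, 13, 13, 15]. The pivot is placed at index 1. All elements to the left of the pivot are <= 8, and all elements to the right are > 8.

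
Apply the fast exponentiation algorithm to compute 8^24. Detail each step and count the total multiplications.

Computing 8^24 by squaring (build up from 8^1; each line after the first costs one multiplication):

8^1 = 8
8^2 = (8^1)^2 = 8^2 = 64
8^3 = 8 * 8^2 = 8 * 64 = 512
8^6 = (8^3)^2 = 512^2 = 262144
8^12 = (8^6)^2 = 262144^2 = 68719476736
8^24 = (8^12)^2 = 68719476736^2 = 4722366482869645213696

Result: 4722366482869645213696
Multiplications needed: 5 (5 lines after 8^1)

8^24 = 4722366482869645213696. Using exponentiation by squaring, this requires 5 multiplications. The key idea: if the exponent is even, square the half-power; if odd, multiply by the base once.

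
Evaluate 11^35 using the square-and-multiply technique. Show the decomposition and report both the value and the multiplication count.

Computing 11^35 by squaring (build up from 11^1; each line after the first costs one multiplication):

11^1 = 11
11^2 = (11^1)^2 = 11^2 = 121
11^4 = (11^2)^2 = 121^2 = 14641
11^8 = (11^4)^2 = 14641^2 = 214358881
11^16 = (11^8)^2 = 214358881^2 = 45949729863572161
11^17 = 11 * 11^16 = 11 * 45949729863572161 = 505447028499293771
11^34 = (11^17)^2 = 505447028499293771^2 = 255476698618765889551019445759400441
11^35 = 11 * 11^34 = 11 * 255476698618765889551019445759400441 = 2810243684806424785061213903353404851

Result: 2810243684806424785061213903353404851
Multiplications needed: 7 (7 lines after 11^1)

11^35 = 2810243684806424785061213903353404851. Using exponentiation by squaring, this requires 7 multiplications. The key idea: if the exponent is even, square the half-power; if odd, multiply by the base once.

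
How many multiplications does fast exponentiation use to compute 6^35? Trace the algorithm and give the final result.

Computing 6^35 by squaring (build up from 6^1; each line after the first costs one multiplication):

6^1 = 6
6^2 = (6^1)^2 = 6^2 = 36
6^4 = (6^2)^2 = 36^2 = 1296
6^8 = (6^4)^2 = 1296^2 = 1679616
6^16 = (6^8)^2 = 1679616^2 = 2821109907456
6^17 = 6 * 6^16 = 6 * 2821109907456 = 16926659444736
6^34 = (6^17)^2 = 16926659444736^2 = 286511799958070431838109696
6^35 = 6 * 6^34 = 6 * 286511799958070431838109696 = 1719070799748422591028658176

Result: 1719070799748422591028658176
Multiplications needed: 7 (7 lines after 6^1)

6^35 = 1719070799748422591028658176. Using exponentiation by squaring, this requires 7 multiplications. The key idea: if the exponent is even, square the half-power; if odd, multiply by the base once.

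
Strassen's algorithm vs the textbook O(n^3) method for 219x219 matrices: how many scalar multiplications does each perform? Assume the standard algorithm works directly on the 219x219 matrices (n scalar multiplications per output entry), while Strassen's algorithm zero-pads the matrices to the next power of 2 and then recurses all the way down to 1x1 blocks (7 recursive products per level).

Matrix multiplication for 219x219 matrices:

Strassen's algorithm requires power-of-2 dimensions. Pad 219x219 to 256x256 (next power of 2).

Standard algorithm: 219^3 = 10503459 multiplications
Strassen's algorithm: 7^(log2(256)) = 7^8 = 5764801 multiplications
Savings: 10503459 - 5764801 = 4738658 multiplications

Standard: 10503459 multiplications (219^3). Strassen: 5764801 multiplications (7^8, after padding to 256x256). Strassen reduces 8 recursive multiplications to 7 at each level.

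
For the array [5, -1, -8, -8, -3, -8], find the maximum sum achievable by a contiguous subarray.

Using Kadane's algorithm on [5, -1, -8, -8, -3, -8]:

Scanning through the array:
Position 1 (value -1): max_ending_here = 4, max_so_far = 5
Position 2 (value -8): max_ending_here = -4, max_so_far = 5
Position 3 (value -8): max_ending_here = -8, max_so_far = 5
Position 4 (value -3): max_ending_here = -3, max_so_far = 5
Position 5 (value -8): max_ending_here = -8, max_so_far = 5

Maximum subarray: [5]
Maximum sum: 5

The maximum subarray is [5] with sum 5. This subarray runs from index 0 to index 0.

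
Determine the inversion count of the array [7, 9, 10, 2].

Finding inversions in [7, 9, 10, 2]:

(0, 3): arr[0]=7 > arr[3]=2
(1, 3): arr[1]=9 > arr[3]=2
(2, 3): arr[2]=10 > arr[3]=2

Total inversions: 3

The array has 3 inversion(s): (0,3), (1,3), (2,3). Each pair (i,j) satisfies i < j and arr[i] > arr[j].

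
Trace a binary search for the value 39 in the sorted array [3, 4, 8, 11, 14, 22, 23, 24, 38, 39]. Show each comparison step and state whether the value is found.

Binary search for 39 in [3, 4, 8, 11, 14, 22, 23, 24, 38, 39]:

lo=0, hi=9, mid=4, arr[mid]=14 -> 14 < 39, search right half
lo=5, hi=9, mid=7, arr[mid]=24 -> 24 < 39, search right half
lo=8, hi=9, mid=8, arr[mid]=38 -> 38 < 39, search right half
lo=9, hi=9, mid=9, arr[mid]=39 -> Found target at index 9!

Binary search finds 39 at index 9 after 4 comparisons. The search repeatedly halves the search space by comparing with the middle element.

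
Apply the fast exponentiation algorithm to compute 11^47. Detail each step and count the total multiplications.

Computing 11^47 by squaring (build up from 11^1; each line after the first costs one multiplication):

11^1 = 11
11^2 = (11^1)^2 = 11^2 = 121
11^4 = (11^2)^2 = 121^2 = 14641
11^5 = 11 * 11^4 = 11 * 14641 = 161051
11^10 = (11^5)^2 = 161051^2 = 25937424601
11^11 = 11 * 11^10 = 11 * 25937424601 = 285311670611
11^22 = (11^11)^2 = 285311670611^2 = 81402749386839761113321
11^23 = 11 * 11^22 = 11 * 81402749386839761113321 = 895430243255237372246531
11^46 = (11^23)^2 = 895430243255237372246531^2 = 801795320536133573571931534665380233173841533961
11^47 = 11 * 11^46 = 11 * 801795320536133573571931534665380233173841533961 = 8819748525897469309291246881319182564912256873571

Result: 8819748525897469309291246881319182564912256873571
Multiplications needed: 9 (9 lines after 11^1)

11^47 = 8819748525897469309291246881319182564912256873571. Using exponentiation by squaring, this requires 9 multiplications. The key idea: if the exponent is even, square the half-power; if odd, multiply by the base once.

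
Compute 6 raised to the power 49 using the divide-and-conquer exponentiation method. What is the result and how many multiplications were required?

Computing 6^49 by squaring (build up from 6^1; each line after the first costs one multiplication):

6^1 = 6
6^2 = (6^1)^2 = 6^2 = 36
6^3 = 6 * 6^2 = 6 * 36 = 216
6^6 = (6^3)^2 = 216^2 = 46656
6^12 = (6^6)^2 = 46656^2 = 2176782336
6^24 = (6^12)^2 = 2176782336^2 = 4738381338321616896
6^48 = (6^24)^2 = 4738381338321616896^2 = 22452257707354557240087211123792674816
6^49 = 6 * 6^48 = 6 * 22452257707354557240087211123792674816 = 134713546244127343440523266742756048896

Result: 134713546244127343440523266742756048896
Multiplications needed: 7 (7 lines after 6^1)

6^49 = 134713546244127343440523266742756048896. Using exponentiation by squaring, this requires 7 multiplications. The key idea: if the exponent is even, square the half-power; if odd, multiply by the base once.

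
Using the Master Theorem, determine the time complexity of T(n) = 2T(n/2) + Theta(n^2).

Master Theorem for T(n) = 2T(n/2) + O(n^2):

a = 2, b = 2, c = 2
log_b(a) = log_2(2) = 1.0000

Case 3: c = 2 > log_2(2) = 1.0000
T(n) = O(n^2) = O(n^2)

For T(n) = 2T(n/2) + O(n^2): log_2(2) = 1.0000. This is Case 3 of the Master Theorem (c > log_b(a), work dominated by root), giving O(n^2).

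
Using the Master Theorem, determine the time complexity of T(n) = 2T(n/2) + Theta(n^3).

Master Theorem for T(n) = 2T(n/2) + O(n^3):

a = 2, b = 2, c = 3
log_b(a) = log_2(2) = 1.0000

Case 3: c = 3 > log_2(2) = 1.0000
T(n) = O(n^3) = O(n^3)

For T(n) = 2T(n/2) + O(n^3): log_2(2) = 1.0000. This is Case 3 of the Master Theorem (c > log_b(a), work dominated by root), giving O(n^3).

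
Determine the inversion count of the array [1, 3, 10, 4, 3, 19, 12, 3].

Finding inversions in [1, 3, 10, 4, 3, 19, 12, 3]:

(2, 3): arr[2]=10 > arr[3]=4
(2, 4): arr[2]=10 > arr[4]=3
(2, 7): arr[2]=10 > arr[7]=3
(3, 4): arr[3]=4 > arr[4]=3
(3, 7): arr[3]=4 > arr[7]=3
(5, 6): arr[5]=19 > arr[6]=12
(5, 7): arr[5]=19 > arr[7]=3
(6, 7): arr[6]=12 > arr[7]=3

Total inversions: 8

The array has 8 inversion(s): (2,3), (2,4), (2,7), (3,4), (3,7), (5,6), (5,7), (6,7). Each pair (i,j) satisfies i < j and arr[i] > arr[j].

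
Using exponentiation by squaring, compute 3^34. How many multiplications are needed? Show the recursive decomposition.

Computing 3^34 by squaring (build up from 3^1; each line after the first costs one multiplication):

3^1 = 3
3^2 = (3^1)^2 = 3^2 = 9
3^4 = (3^2)^2 = 9^2 = 81
3^8 = (3^4)^2 = 81^2 = 6561
3^16 = (3^8)^2 = 6561^2 = 43046721
3^17 = 3 * 3^16 = 3 * 43046721 = 129140163
3^34 = (3^17)^2 = 129140163^2 = 16677181699666569

Result: 16677181699666569
Multiplications needed: 6 (6 lines after 3^1)

3^34 = 16677181699666569. Using exponentiation by squaring, this requires 6 multiplications. The key idea: if the exponent is even, square the half-power; if odd, multiply by the base once.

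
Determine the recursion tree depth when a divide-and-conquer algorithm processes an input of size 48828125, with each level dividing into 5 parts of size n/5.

For divide and conquer with division factor 5:

Problem sizes at each level:
Level 0: 48828125
Level 1: 9765625
Level 2: 1953125
Level 3: 390625
Level 4: 78125
Level 5: 15625
Level 6: 3125
Level 7: 625
Level 8: 125
Level 9: 25
Level 10: 5
Level 11: 1

The root is level 0 and the size-1 base case is level 11 (the tree spans levels 0 through 11, i.e. 12 levels counting the root), so the depth is the number of divisions: log_5(48828125) = 11

The recursion tree depth is log_5(48828125) = 11. At each level, the problem size is divided by 5, so it takes 11 divisions to reduce to a base case of size 1. The algorithm makes 5 recursive calls at each level.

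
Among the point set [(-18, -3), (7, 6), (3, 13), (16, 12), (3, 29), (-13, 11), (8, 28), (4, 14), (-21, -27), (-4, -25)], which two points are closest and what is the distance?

Computing all pairwise distances among 10 points:

d((-18, -3), (7, 6)) = 26.5707
d((-18, -3), (3, 13)) = 26.4008
d((-18, -3), (16, 12)) = 37.1618
d((-18, -3), (3, 29)) = 38.2753
d((-18, -3), (-13, 11)) = 14.8661
d((-18, -3), (8, 28)) = 40.4599
d((-18, -3), (4, 14)) = 27.8029
d((-18, -3), (-21, -27)) = 24.1868
d((-18, -3), (-4, -25)) = 26.0768
d((7, 6), (3, 13)) = 8.0623
d((7, 6), (16, 12)) = 10.8167
d((7, 6), (3, 29)) = 23.3452
d((7, 6), (-13, 11)) = 20.6155
d((7, 6), (8, 28)) = 22.0227
d((7, 6), (4, 14)) = 8.544
d((7, 6), (-21, -27)) = 43.2782
d((7, 6), (-4, -25)) = 32.8938
d((3, 13), (16, 12)) = 13.0384
d((3, 13), (3, 29)) = 16.0
d((3, 13), (-13, 11)) = 16.1245
d((3, 13), (8, 28)) = 15.8114
d((3, 13), (4, 14)) = 1.4142 <-- minimum
d((3, 13), (-21, -27)) = 46.6476
d((3, 13), (-4, -25)) = 38.6394
d((16, 12), (3, 29)) = 21.4009
d((16, 12), (-13, 11)) = 29.0172
d((16, 12), (8, 28)) = 17.8885
d((16, 12), (4, 14)) = 12.1655
d((16, 12), (-21, -27)) = 53.7587
d((16, 12), (-4, -25)) = 42.0595
d((3, 29), (-13, 11)) = 24.0832
d((3, 29), (8, 28)) = 5.099
d((3, 29), (4, 14)) = 15.0333
d((3, 29), (-21, -27)) = 60.9262
d((3, 29), (-4, -25)) = 54.4518
d((-13, 11), (8, 28)) = 27.0185
d((-13, 11), (4, 14)) = 17.2627
d((-13, 11), (-21, -27)) = 38.833
d((-13, 11), (-4, -25)) = 37.108
d((8, 28), (4, 14)) = 14.5602
d((8, 28), (-21, -27)) = 62.1772
d((8, 28), (-4, -25)) = 54.3415
d((4, 14), (-21, -27)) = 48.0208
d((4, 14), (-4, -25)) = 39.8121
d((-21, -27), (-4, -25)) = 17.1172

Closest pair: (3, 13) and (4, 14) with distance 1.4142

The closest pair is (3, 13) and (4, 14) with Euclidean distance 1.4142. For 10 points, brute-force pairwise comparison is shown above. For large n, the divide-and-conquer algorithm (sort by x, recurse on halves, check the dividing strip) achieves O(n log n).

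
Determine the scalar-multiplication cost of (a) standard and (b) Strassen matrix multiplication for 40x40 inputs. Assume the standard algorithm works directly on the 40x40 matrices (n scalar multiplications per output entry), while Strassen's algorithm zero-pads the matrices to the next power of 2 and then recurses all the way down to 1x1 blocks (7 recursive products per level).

Matrix multiplication for 40x40 matrices:

Strassen's algorithm requires power-of-2 dimensions. Pad 40x40 to 64x64 (next power of 2).

Standard algorithm: 40^3 = 64000 multiplications
Strassen's algorithm: 7^(log2(64)) = 7^6 = 117649 multiplications
Difference: 64000 - 117649 = -53649 (Strassen uses MORE here due to padding overhead — for small or just-over-power-of-2 n, padding can outweigh the per-level savings)

Standard: 64000 multiplications (40^3). Strassen: 117649 multiplications (7^6, after padding to 64x64). Strassen reduces 8 recursive multiplications to 7 at each level.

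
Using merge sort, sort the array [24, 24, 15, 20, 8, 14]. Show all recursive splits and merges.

Merge sort trace:

Split: [24, 24, 15, 20, 8, 14] -> [24, 24, 15] and [20, 8, 14]
  Split: [24, 24, 15] -> [24] and [24, 15]
    Split: [24, 15] -> [24] and [15]
    Merge: [24] + [15] -> [15, 24]
  Merge: [24] + [15, 24] -> [15, 24, 24]
  Split: [20, 8, 14] -> [20] and [8, 14]
    Split: [8, 14] -> [8] and [14]
    Merge: [8] + [14] -> [8, 14]
  Merge: [20] + [8, 14] -> [8, 14, 20]
Merge: [15, 24, 24] + [8, 14, 20] -> [8, 14, 15, 20, 24, 24]

Final sorted array: [8, 14, 15, 20, 24, 24]

The merge sort proceeds by recursively splitting the array and merging sorted halves.
After all merges, the sorted array is [8, 14, 15, 20, 24, 24].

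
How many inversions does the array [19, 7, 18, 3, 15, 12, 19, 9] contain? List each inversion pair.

Finding inversions in [19, 7, 18, 3, 15, 12, 19, 9]:

(0, 1): arr[0]=19 > arr[1]=7
(0, 2): arr[0]=19 > arr[2]=18
(0, 3): arr[0]=19 > arr[3]=3
(0, 4): arr[0]=19 > arr[4]=15
(0, 5): arr[0]=19 > arr[5]=12
(0, 7): arr[0]=19 > arr[7]=9
(1, 3): arr[1]=7 > arr[3]=3
(2, 3): arr[2]=18 > arr[3]=3
(2, 4): arr[2]=18 > arr[4]=15
(2, 5): arr[2]=18 > arr[5]=12
(2, 7): arr[2]=18 > arr[7]=9
(4, 5): arr[4]=15 > arr[5]=12
(4, 7): arr[4]=15 > arr[7]=9
(5, 7): arr[5]=12 > arr[7]=9
(6, 7): arr[6]=19 > arr[7]=9

Total inversions: 15

The array has 15 inversion(s): (0,1), (0,2), (0,3), (0,4), (0,5), (0,7), (1,3), (2,3), (2,4), (2,5), (2,7), (4,5), (4,7), (5,7), (6,7). Each pair (i,j) satisfies i < j and arr[i] > arr[j].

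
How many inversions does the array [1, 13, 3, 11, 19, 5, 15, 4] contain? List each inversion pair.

Finding inversions in [1, 13, 3, 11, 19, 5, 15, 4]:

(1, 2): arr[1]=13 > arr[2]=3
(1, 3): arr[1]=13 > arr[3]=11
(1, 5): arr[1]=13 > arr[5]=5
(1, 7): arr[1]=13 > arr[7]=4
(3, 5): arr[3]=11 > arr[5]=5
(3, 7): arr[3]=11 > arr[7]=4
(4, 5): arr[4]=19 > arr[5]=5
(4, 6): arr[4]=19 > arr[6]=15
(4, 7): arr[4]=19 > arr[7]=4
(5, 7): arr[5]=5 > arr[7]=4
(6, 7): arr[6]=15 > arr[7]=4

Total inversions: 11

The array has 11 inversion(s): (1,2), (1,3), (1,5), (1,7), (3,5), (3,7), (4,5), (4,6), (4,7), (5,7), (6,7). Each pair (i,j) satisfies i < j and arr[i] > arr[j].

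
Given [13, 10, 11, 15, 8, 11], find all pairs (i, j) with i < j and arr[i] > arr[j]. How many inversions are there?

Finding inversions in [13, 10, 11, 15, 8, 11]:

(0, 1): arr[0]=13 > arr[1]=10
(0, 2): arr[0]=13 > arr[2]=11
(0, 4): arr[0]=13 > arr[4]=8
(0, 5): arr[0]=13 > arr[5]=11
(1, 4): arr[1]=10 > arr[4]=8
(2, 4): arr[2]=11 > arr[4]=8
(3, 4): arr[3]=15 > arr[4]=8
(3, 5): arr[3]=15 > arr[5]=11

Total inversions: 8

The array has 8 inversion(s): (0,1), (0,2), (0,4), (0,5), (1,4), (2,4), (3,4), (3,5). Each pair (i,j) satisfies i < j and arr[i] > arr[j].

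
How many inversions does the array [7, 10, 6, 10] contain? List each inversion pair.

Finding inversions in [7, 10, 6, 10]:

(0, 2): arr[0]=7 > arr[2]=6
(1, 2): arr[1]=10 > arr[2]=6

Total inversions: 2

The array has 2 inversion(s): (0,2), (1,2). Each pair (i,j) satisfies i < j and arr[i] > arr[j].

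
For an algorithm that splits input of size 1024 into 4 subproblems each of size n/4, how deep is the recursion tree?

For divide and conquer with division factor 4:

Problem sizes at each level:
Level 0: 1024
Level 1: 256
Level 2: 64
Level 3: 16
Level 4: 4
Level 5: 1

The root is level 0 and the size-1 base case is level 5 (the tree spans levels 0 through 5, i.e. 6 levels counting the root), so the depth is the number of divisions: log_4(1024) = 5

The recursion tree depth is log_4(1024) = 5. At each level, the problem size is divided by 4, so it takes 5 divisions to reduce to a base case of size 1. The algorithm makes 4 recursive calls at each level.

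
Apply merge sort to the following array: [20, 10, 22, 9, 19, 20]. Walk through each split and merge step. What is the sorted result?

Merge sort trace:

Split: [20, 10, 22, 9, 19, 20] -> [20, 10, 22] and [9, 19, 20]
  Split: [20, 10, 22] -> [20] and [10, 22]
    Split: [10, 22] -> [10] and [22]
    Merge: [10] + [22] -> [10, 22]
  Merge: [20] + [10, 22] -> [10, 20, 22]
  Split: [9, 19, 20] -> [9] and [19, 20]
    Split: [19, 20] -> [19] and [20]
    Merge: [19] + [20] -> [19, 20]
  Merge: [9] + [19, 20] -> [9, 19, 20]
Merge: [10, 20, 22] + [9, 19, 20] -> [9, 10, 19, 20, 20, 22]

Final sorted array: [9, 10, 19, 20, 20, 22]

The merge sort proceeds by recursively splitting the array and merging sorted halves.
After all merges, the sorted array is [9, 10, 19, 20, 20, 22].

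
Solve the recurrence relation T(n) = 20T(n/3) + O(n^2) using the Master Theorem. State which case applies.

Master Theorem for T(n) = 20T(n/3) + O(n^2):

a = 20, b = 3, c = 2
log_b(a) = log_3(20) = 2.7268

Case 1: c = 2 < log_3(20) = 2.7268
T(n) = O(n^(log_3 20))

For T(n) = 20T(n/3) + O(n^2): log_3(20) = 2.7268. This is Case 1 of the Master Theorem (c < log_b(a), work dominated by leaves), giving O(n^(log_3 20)).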